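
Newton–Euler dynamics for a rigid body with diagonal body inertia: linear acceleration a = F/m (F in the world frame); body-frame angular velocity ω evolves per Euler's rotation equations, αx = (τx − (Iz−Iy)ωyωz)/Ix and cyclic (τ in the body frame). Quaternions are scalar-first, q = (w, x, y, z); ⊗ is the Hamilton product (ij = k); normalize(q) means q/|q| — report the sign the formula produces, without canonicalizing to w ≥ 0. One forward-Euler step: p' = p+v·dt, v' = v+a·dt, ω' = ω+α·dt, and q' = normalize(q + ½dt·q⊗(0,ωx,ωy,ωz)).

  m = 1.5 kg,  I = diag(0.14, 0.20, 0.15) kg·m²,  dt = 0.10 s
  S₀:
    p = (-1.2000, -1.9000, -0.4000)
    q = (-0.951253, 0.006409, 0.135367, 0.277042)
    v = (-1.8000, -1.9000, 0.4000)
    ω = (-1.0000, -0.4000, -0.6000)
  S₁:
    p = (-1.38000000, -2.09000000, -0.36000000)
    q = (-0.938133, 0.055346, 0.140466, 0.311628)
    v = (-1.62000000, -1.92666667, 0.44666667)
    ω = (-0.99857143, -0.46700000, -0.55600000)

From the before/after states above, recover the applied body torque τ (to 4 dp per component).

τ = (-0.0100, -0.1400, 0.0900)

Δω = ω₁−ω₀ = (0.00142857, -0.06700000, 0.04400000)
applied torque τ = (-0.0100, -0.1400, 0.0900)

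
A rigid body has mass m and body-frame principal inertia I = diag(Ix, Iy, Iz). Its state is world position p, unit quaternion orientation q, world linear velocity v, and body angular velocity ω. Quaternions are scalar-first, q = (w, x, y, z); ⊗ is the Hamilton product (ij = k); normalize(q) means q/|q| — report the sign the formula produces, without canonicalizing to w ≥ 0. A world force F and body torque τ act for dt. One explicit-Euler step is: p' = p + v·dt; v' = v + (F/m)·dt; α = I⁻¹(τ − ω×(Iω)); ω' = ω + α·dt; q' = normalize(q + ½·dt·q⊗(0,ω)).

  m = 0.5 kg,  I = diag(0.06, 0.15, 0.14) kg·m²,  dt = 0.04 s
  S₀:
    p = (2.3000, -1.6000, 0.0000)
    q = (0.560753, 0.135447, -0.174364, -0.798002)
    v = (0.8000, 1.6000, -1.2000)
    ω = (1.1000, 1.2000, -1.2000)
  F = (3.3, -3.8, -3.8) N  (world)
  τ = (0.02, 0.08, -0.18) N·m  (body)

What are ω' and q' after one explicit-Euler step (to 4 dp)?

ω' = (1.1037, 1.1932, -1.2854)
q' = (0.5424, 0.1710, -0.1751, -0.8037)

ω×(Iω) gyroscopic = (0.0144, 0.1056, 0.1188)
angular accel α = (0.0933, -0.1707, -2.1343)
new body rate ω' = (1.1037, 1.1932, -1.2854)
2q̇ = q⊗(0,ω) = (-0.8973573, 1.7836675, -0.0423622, -0.3185668)
q + ½dt·q⊗(0,ω), renormalized = (0.5424, 0.1710, -0.1751, -0.8037)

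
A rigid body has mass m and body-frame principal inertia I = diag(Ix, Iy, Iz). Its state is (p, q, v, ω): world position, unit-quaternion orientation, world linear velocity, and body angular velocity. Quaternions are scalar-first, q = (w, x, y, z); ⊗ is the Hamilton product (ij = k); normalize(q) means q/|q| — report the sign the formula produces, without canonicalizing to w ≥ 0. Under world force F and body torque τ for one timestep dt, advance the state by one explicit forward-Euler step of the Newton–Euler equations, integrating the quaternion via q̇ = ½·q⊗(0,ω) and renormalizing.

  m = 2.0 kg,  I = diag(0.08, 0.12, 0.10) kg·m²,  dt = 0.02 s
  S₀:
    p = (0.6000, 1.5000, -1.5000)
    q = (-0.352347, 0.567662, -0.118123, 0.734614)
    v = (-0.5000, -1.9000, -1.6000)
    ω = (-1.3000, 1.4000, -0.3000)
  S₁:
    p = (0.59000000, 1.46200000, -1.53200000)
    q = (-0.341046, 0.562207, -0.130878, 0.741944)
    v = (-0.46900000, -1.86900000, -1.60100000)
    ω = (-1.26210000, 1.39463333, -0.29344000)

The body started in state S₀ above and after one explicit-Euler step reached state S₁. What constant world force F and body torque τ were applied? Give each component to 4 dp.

rate change Δω = (0.03790000, -0.00536667, 0.00656000)
precession coupling = (0.0084, -0.0078, -0.0728)
I·α + gyro = (0.1600, -0.0400, -0.0400)
velocity change Δv = (0.03100000, 0.03100000, -0.00100000)
F = m·Δv/dt = (3.1000, 3.1000, -0.1000)

F = (3.1000, 3.1000, -0.1000)
τ = (0.1600, -0.0400, -0.0400)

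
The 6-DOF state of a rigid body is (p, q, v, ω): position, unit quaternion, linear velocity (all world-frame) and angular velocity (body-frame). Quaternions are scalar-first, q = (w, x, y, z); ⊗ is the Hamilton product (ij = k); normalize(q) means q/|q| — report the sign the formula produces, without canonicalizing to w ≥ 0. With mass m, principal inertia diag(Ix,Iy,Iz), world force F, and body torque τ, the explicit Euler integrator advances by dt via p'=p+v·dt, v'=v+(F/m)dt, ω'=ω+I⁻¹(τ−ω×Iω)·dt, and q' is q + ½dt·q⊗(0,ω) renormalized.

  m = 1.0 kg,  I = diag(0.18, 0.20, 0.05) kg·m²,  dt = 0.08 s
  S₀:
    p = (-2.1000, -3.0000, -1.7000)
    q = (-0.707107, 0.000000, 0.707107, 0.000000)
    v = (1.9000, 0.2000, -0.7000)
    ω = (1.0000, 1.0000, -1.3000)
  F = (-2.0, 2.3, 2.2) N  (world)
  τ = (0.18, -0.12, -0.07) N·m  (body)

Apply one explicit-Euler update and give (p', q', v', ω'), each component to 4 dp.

gyro term ω×Iω = (0.1950, -0.1690, 0.0200)
α = I⁻¹(τ − ω×Iω) = (-0.0833, 0.2450, -1.8000)
ω + α·dt = (0.9933, 1.0196, -1.4440)
2q̇ = q⊗(0,ω) = (-0.7071070, -1.6263461, -0.7071070, 0.2121321)
q + ½dt·q⊗(0,ω), renormalized = (-0.7332, -0.0649, 0.6768, 0.0085)
p' = p + v·dt = (-1.9480, -2.9840, -1.7560)
v + (F/m)dt = (1.7400, 0.3840, -0.5240)

p' = (-1.9480, -2.9840, -1.7560)
q' = (-0.7332, -0.0649, 0.6768, 0.0085)
v' = (1.7400, 0.3840, -0.5240)
ω' = (0.9933, 1.0196, -1.4440)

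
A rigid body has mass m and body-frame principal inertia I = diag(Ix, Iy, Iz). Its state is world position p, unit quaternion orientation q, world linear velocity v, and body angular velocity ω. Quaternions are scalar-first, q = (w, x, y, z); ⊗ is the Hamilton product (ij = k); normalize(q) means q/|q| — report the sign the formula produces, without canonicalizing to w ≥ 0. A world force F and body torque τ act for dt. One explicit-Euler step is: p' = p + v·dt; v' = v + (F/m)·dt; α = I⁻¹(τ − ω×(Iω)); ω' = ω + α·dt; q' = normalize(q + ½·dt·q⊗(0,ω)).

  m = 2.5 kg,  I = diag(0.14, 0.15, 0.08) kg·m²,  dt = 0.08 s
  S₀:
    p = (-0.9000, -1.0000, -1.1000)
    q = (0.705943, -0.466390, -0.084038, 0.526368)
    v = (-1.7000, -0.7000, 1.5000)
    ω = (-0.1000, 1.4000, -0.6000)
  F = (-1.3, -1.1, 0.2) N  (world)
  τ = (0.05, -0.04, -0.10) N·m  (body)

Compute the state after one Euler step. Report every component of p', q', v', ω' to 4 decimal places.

p' = (-1.0360, -1.0560, -0.9800)
q' = (0.7201, -0.4958, -0.0577, 0.4821)
v' = (-1.7416, -0.7352, 1.5064)
ω' = (-0.1050, 1.3767, -0.6986)

new position p' = (-1.0360, -1.0560, -0.9800)
v + (F/m)dt = (-1.7416, -0.7352, 1.5064)
angular accel α = (-0.0629, -0.2907, -1.2325)
ω' = ω + α·dt = (-0.1050, 1.3767, -0.6986)
q⊗(0,ω) = (0.3868350, -0.7570867, 0.6558494, -1.0849156)
q' = normalize(q + ½dt·q⊗(0,ω)) = (0.7201, -0.4958, -0.0577, 0.4821)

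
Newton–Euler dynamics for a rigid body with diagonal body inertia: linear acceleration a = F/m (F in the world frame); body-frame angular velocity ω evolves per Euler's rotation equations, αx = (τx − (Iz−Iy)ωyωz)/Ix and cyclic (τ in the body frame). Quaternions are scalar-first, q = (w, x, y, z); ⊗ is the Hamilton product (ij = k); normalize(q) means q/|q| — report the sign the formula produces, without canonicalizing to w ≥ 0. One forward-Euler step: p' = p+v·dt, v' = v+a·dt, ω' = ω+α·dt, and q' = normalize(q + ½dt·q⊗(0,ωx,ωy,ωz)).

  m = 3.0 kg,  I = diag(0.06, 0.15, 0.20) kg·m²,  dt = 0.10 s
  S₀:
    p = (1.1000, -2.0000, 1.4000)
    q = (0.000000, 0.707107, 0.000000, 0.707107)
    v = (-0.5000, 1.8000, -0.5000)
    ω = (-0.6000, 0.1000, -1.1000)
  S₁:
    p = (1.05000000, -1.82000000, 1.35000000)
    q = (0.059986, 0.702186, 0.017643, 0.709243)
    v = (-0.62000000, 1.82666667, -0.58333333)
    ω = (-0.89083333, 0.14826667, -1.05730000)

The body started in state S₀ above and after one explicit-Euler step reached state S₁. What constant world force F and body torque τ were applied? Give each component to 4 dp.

rate change Δω = (-0.29083333, 0.04826667, 0.04270000)
gyro term ω₀×Iω₀ = (-0.0055, -0.0924, -0.0054)
τ = I·(Δω/dt) + ω₀×(Iω₀) = (-0.1800, -0.0200, 0.0800)
Δv = v₁−v₀ = (-0.12000000, 0.02666667, -0.08333333)
applied force F = (-3.6000, 0.8000, -2.5000)

F = (-3.6000, 0.8000, -2.5000)
τ = (-0.1800, -0.0200, 0.0800)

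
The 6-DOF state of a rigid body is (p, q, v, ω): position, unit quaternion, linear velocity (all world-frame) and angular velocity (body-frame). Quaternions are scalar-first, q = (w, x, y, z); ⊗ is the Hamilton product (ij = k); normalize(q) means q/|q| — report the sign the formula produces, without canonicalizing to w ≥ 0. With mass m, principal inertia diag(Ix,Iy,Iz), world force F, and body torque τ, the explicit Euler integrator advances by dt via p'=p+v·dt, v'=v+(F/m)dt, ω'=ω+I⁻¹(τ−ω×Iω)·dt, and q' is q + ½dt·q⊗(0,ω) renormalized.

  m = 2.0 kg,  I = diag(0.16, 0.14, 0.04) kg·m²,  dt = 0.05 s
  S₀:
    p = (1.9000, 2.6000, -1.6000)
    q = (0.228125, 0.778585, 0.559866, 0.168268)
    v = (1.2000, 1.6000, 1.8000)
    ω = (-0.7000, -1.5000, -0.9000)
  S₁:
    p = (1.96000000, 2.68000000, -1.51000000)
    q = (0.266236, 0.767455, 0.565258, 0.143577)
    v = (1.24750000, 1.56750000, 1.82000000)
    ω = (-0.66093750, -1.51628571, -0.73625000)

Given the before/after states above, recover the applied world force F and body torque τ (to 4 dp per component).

F = (1.9000, -1.3000, 0.8000)
τ = (-0.0100, 0.0300, 0.1100)

Δω = ω₁−ω₀ = (0.03906250, -0.01628571, 0.16375000)
precession coupling = (-0.1350, 0.0756, -0.0210)
I·α + gyro = (-0.0100, 0.0300, 0.1100)
velocity change Δv = (0.04750000, -0.03250000, 0.02000000)
F = m·Δv/dt = (1.9000, -1.3000, 0.8000)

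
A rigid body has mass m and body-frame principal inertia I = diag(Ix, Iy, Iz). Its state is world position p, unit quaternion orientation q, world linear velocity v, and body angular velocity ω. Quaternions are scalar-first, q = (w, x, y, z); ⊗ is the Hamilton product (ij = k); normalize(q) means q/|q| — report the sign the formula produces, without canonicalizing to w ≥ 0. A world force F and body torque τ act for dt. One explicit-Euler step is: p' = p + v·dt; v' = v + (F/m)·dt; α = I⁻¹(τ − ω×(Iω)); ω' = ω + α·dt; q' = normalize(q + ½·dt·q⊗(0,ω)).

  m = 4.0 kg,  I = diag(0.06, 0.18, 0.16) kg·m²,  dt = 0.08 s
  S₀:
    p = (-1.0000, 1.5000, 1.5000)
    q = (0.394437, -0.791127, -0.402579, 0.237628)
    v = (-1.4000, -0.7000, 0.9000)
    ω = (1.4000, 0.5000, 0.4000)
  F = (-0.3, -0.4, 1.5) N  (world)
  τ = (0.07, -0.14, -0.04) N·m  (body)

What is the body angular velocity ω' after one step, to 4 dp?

gyro term ω×Iω = (-0.0040, -0.0560, 0.0840)
angular accel α = (1.2333, -0.4667, -0.7750)
new body rate ω' = (1.4987, 0.4627, 0.3380)

ω' = (1.4987, 0.4627, 0.3380)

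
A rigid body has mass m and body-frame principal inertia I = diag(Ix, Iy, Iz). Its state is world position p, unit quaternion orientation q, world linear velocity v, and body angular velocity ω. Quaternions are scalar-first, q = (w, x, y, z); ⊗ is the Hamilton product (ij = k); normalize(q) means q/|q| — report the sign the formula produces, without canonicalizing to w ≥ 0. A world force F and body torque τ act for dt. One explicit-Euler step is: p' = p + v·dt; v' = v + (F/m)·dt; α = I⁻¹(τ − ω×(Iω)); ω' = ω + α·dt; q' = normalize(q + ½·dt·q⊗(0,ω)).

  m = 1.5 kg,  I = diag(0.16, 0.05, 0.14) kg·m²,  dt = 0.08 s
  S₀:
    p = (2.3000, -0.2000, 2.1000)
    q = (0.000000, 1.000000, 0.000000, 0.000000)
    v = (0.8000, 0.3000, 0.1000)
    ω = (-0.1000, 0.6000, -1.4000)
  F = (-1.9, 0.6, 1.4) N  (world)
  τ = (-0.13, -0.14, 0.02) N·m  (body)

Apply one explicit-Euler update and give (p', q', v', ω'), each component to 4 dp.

p' = (2.3640, -0.1760, 2.1080)
q' = (0.0040, 0.9981, 0.0559, 0.0240)
v' = (0.6987, 0.3320, 0.1747)
ω' = (-0.1272, 0.3715, -1.3923)

gyro term ω×Iω = (-0.0756, 0.0028, 0.0066)
angular accel α = (-0.3400, -2.8560, 0.0957)
new body rate ω' = (-0.1272, 0.3715, -1.3923)
Hamilton product q⊗(0,ω) = (0.1000000, 0.0000000, 1.4000000, 0.6000000)
q + ½dt·q⊗(0,ω), renormalized = (0.0040, 0.9981, 0.0559, 0.0240)
p + v·dt = (2.3640, -0.1760, 2.1080)
new velocity v' = (0.6987, 0.3320, 0.1747)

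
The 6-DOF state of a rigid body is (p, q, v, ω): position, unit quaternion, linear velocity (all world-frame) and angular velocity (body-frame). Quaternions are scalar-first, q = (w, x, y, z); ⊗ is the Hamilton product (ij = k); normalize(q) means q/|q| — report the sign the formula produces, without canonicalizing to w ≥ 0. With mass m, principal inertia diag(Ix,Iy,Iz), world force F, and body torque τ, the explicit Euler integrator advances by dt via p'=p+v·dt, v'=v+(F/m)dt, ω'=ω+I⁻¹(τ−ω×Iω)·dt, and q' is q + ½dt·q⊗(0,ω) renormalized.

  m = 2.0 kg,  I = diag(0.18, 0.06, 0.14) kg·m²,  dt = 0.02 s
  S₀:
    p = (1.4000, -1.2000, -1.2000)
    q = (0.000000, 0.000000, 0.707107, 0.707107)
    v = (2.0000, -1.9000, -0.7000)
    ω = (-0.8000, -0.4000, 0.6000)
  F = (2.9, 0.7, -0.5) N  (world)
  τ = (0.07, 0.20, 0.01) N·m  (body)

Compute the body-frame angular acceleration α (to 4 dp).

ω×(Iω) gyroscopic = (-0.0192, -0.0192, -0.0384)
angular accel α = (0.4956, 3.6533, 0.3457)

α = (0.4956, 3.6533, 0.3457)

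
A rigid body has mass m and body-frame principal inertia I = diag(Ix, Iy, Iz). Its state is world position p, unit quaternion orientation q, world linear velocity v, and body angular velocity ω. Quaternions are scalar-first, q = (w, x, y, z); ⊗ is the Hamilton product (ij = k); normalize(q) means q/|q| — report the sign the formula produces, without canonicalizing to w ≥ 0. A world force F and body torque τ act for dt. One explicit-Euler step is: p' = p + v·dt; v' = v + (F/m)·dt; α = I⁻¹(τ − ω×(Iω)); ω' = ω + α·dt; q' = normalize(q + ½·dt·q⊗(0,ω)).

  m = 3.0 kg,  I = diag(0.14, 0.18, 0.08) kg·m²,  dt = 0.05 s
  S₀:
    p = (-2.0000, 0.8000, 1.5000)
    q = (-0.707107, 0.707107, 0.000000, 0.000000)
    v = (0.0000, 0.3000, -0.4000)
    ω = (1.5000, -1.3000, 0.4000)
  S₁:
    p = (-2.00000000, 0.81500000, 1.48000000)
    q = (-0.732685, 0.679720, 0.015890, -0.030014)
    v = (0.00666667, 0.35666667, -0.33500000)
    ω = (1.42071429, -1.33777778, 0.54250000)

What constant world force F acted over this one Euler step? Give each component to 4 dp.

F = (0.4000, 3.4000, 3.9000)

Δv = v₁−v₀ = (0.00666667, 0.05666667, 0.06500000)
m·(v₁−v₀)/dt = (0.4000, 3.4000, 3.9000)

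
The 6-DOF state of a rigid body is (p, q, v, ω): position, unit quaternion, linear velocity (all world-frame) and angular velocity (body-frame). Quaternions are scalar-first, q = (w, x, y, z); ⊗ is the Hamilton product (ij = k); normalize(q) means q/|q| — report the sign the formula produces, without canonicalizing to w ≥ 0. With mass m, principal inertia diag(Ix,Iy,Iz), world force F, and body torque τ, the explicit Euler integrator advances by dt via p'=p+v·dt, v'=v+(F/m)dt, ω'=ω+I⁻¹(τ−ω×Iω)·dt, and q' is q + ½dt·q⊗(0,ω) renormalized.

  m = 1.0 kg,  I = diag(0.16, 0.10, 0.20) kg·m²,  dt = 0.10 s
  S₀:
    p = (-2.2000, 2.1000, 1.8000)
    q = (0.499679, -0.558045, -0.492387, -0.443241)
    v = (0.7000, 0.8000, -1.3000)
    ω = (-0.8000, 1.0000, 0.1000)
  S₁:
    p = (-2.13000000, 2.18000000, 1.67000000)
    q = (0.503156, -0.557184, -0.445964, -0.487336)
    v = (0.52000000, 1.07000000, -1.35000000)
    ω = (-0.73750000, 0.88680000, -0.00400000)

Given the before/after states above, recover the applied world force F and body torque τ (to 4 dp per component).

v₁ − v₀ = (-0.18000000, 0.27000000, -0.05000000)
applied force F = (-1.8000, 2.7000, -0.5000)
Δω = ω₁−ω₀ = (0.06250000, -0.11320000, -0.10400000)
I·α + gyro = (0.1100, -0.1100, -0.1600)

F = (-1.8000, 2.7000, -0.5000)
τ = (0.1100, -0.1100, -0.1600)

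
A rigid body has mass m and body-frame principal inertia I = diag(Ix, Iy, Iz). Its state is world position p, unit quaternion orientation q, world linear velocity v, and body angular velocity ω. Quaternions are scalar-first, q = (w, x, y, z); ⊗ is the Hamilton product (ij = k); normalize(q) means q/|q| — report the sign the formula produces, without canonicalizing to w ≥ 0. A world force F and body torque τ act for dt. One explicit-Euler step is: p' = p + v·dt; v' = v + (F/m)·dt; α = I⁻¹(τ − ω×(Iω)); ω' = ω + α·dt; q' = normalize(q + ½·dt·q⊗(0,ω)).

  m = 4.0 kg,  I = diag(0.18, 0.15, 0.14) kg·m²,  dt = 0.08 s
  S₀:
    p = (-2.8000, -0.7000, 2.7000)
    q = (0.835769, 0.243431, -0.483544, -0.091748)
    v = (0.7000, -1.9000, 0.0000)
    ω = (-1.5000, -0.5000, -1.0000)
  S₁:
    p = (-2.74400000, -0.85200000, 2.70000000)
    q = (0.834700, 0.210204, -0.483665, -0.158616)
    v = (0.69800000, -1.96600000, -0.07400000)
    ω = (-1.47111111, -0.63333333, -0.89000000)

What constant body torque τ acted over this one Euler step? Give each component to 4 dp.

rate change Δω = (0.02888889, -0.13333333, 0.11000000)
τ = I·(Δω/dt) + ω₀×(Iω₀) = (0.0600, -0.1900, 0.1700)

τ = (0.0600, -0.1900, 0.1700)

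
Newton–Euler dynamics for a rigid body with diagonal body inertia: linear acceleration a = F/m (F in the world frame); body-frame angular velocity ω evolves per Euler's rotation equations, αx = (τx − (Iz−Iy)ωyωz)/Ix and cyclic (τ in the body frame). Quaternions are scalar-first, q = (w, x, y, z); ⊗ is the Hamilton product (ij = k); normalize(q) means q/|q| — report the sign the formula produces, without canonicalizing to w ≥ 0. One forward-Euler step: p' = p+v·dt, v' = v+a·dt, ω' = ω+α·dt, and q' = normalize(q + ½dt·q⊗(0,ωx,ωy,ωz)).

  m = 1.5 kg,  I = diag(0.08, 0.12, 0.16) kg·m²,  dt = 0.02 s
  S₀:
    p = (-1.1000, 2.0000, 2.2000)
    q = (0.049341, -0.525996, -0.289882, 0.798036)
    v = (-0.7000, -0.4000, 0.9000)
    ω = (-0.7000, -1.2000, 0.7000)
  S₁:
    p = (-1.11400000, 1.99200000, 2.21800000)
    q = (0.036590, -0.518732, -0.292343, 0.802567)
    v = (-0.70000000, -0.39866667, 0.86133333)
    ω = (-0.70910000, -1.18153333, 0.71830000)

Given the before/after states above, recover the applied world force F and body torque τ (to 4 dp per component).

Δv = v₁−v₀ = (0.00000000, 0.00133333, -0.03866667)
F = m·Δv/dt = (0.0000, 0.1000, -2.9000)
ω₁ − ω₀ = (-0.00910000, 0.01846667, 0.01830000)
applied torque τ = (-0.0700, 0.1500, 0.1800)

F = (0.0000, 0.1000, -2.9000)
τ = (-0.0700, 0.1500, 0.1800)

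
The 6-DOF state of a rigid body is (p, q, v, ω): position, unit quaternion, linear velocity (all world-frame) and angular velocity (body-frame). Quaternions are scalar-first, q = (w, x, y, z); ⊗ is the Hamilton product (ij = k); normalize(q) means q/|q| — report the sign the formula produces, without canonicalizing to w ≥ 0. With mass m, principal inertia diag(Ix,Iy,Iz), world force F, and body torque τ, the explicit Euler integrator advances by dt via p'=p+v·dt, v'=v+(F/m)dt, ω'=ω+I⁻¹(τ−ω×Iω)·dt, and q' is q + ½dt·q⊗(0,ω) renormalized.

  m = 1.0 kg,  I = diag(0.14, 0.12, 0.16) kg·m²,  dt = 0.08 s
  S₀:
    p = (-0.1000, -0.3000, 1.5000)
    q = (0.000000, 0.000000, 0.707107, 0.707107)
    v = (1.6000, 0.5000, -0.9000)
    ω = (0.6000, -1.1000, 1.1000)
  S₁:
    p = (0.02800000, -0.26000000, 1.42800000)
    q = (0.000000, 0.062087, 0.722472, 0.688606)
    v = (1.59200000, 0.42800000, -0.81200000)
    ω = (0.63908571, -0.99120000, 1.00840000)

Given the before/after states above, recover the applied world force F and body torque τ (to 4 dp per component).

velocity change Δv = (-0.00800000, -0.07200000, 0.08800000)
m·(v₁−v₀)/dt = (-0.1000, -0.9000, 1.1000)
ω₁ − ω₀ = (0.03908571, 0.10880000, -0.09160000)
applied torque τ = (0.0200, 0.1500, -0.1700)

F = (-0.1000, -0.9000, 1.1000)
τ = (0.0200, 0.1500, -0.1700)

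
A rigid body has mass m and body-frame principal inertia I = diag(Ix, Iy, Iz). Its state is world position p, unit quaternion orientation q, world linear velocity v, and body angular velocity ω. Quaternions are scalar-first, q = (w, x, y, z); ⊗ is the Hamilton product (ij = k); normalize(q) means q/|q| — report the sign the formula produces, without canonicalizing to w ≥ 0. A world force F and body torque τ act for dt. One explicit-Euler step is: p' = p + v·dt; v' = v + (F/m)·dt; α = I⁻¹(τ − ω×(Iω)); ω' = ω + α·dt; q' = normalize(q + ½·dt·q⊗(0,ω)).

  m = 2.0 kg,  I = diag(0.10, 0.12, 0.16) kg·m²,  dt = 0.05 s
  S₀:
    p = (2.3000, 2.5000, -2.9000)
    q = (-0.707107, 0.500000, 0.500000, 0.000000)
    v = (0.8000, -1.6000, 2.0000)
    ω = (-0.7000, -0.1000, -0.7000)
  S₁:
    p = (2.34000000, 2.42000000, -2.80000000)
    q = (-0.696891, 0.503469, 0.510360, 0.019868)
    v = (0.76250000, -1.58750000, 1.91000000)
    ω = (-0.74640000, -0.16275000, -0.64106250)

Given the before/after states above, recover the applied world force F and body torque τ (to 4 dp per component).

ω₁ − ω₀ = (-0.04640000, -0.06275000, 0.05893750)
gyro term ω₀×Iω₀ = (0.0028, -0.0294, 0.0014)
τ = I·(Δω/dt) + ω₀×(Iω₀) = (-0.0900, -0.1800, 0.1900)
velocity change Δv = (-0.03750000, 0.01250000, -0.09000000)
applied force F = (-1.5000, 0.5000, -3.6000)

F = (-1.5000, 0.5000, -3.6000)
τ = (-0.0900, -0.1800, 0.1900)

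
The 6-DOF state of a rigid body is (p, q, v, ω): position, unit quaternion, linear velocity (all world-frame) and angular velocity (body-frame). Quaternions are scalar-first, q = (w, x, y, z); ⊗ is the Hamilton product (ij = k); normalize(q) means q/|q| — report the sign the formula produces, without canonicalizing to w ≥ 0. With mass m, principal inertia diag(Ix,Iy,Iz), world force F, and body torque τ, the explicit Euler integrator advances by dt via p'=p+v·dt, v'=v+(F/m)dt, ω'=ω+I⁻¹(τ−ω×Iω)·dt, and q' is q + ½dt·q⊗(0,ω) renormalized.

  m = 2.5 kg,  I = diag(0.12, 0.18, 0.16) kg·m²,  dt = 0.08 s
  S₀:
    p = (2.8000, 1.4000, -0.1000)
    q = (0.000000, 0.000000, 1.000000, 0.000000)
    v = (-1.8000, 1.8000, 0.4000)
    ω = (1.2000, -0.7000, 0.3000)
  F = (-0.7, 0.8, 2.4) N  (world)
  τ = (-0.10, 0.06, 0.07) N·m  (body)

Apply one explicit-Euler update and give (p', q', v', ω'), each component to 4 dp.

p + v·dt = (2.6560, 1.5440, -0.0680)
v' = v + a·dt = (-1.8224, 1.8256, 0.4768)
gyro term ω×Iω = (0.0042, -0.0144, -0.0504)
α = I⁻¹(τ − ω×Iω) = (-0.8683, 0.4133, 0.7525)
ω + α·dt = (1.1305, -0.6669, 0.3602)
q⊗(0,ω) = (0.7000000, 0.3000000, 0.0000000, -1.2000000)
q' = normalize(q + ½dt·q⊗(0,ω)) = (0.0280, 0.0120, 0.9984, -0.0479)

p' = (2.6560, 1.5440, -0.0680)
q' = (0.0280, 0.0120, 0.9984, -0.0479)
v' = (-1.8224, 1.8256, 0.4768)
ω' = (1.1305, -0.6669, 0.3602)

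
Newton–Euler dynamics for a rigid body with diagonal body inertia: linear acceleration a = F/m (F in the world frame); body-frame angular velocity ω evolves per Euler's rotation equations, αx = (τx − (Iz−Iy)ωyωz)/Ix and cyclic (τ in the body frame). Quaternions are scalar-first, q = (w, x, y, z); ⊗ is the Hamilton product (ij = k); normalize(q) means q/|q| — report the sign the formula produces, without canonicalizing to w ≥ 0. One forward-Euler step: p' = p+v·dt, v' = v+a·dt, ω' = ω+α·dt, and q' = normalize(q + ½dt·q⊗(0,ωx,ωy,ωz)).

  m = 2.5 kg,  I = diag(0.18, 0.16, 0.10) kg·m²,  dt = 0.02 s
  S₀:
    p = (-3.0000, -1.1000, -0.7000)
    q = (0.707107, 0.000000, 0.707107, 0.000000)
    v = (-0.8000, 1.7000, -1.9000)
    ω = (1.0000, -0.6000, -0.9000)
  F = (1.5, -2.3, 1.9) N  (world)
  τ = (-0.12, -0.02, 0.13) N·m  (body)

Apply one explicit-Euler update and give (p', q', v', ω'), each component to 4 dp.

p' = (-3.0160, -1.0660, -0.7380)
q' = (0.7113, 0.0007, 0.7028, -0.0134)
v' = (-0.7880, 1.6816, -1.8848)
ω' = (0.9903, -0.5935, -0.8764)

precession coupling ω×(Iω) = (-0.0324, -0.0720, 0.0120)
(τ − ω×Iω)/I = (-0.4867, 0.3250, 1.1800)
ω' = ω + α·dt = (0.9903, -0.5935, -0.8764)
2q̇ = q⊗(0,ω) = (0.4242642, 0.0707107, -0.4242642, -1.3435033)
q' = normalize(q + ½dt·q⊗(0,ω)) = (0.7113, 0.0007, 0.7028, -0.0134)
a = (0.6000, -0.9200, 0.7600)
p' = p + v·dt = (-3.0160, -1.0660, -0.7380)
new velocity v' = (-0.7880, 1.6816, -1.8848)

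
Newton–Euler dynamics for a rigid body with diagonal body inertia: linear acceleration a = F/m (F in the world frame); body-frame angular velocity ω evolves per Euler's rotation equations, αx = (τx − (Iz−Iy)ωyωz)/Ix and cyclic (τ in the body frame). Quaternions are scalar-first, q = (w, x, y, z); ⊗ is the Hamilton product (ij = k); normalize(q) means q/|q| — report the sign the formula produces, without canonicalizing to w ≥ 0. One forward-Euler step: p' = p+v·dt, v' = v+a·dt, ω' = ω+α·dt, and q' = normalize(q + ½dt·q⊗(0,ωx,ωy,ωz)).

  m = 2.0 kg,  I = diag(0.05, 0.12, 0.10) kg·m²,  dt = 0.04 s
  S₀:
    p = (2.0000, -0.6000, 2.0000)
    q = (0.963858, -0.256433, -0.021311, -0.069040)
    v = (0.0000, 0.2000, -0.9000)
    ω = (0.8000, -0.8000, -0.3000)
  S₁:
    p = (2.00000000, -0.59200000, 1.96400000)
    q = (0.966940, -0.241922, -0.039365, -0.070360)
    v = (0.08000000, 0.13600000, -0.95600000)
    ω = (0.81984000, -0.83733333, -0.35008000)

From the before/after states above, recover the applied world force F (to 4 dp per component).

F = (4.0000, -3.2000, -2.8000)

velocity change Δv = (0.08000000, -0.06400000, -0.05600000)
m·(v₁−v₀)/dt = (4.0000, -3.2000, -2.8000)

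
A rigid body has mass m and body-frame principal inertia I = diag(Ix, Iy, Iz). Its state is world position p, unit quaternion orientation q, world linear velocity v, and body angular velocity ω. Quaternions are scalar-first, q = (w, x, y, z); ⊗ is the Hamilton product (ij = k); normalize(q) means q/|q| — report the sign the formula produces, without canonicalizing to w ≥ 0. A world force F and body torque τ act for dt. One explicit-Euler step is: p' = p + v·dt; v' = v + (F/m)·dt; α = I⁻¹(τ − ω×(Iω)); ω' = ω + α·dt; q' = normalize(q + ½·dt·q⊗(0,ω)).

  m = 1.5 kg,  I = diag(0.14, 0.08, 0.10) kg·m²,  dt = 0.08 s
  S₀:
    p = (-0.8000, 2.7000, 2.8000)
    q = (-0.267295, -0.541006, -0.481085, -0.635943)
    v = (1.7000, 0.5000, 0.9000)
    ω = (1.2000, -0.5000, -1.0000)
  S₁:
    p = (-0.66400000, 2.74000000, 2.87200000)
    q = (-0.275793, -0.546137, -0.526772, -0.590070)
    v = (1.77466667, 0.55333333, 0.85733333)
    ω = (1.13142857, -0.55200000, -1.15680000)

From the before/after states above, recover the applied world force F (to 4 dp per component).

velocity change Δv = (0.07466667, 0.05333333, -0.04266667)
m·(v₁−v₀)/dt = (1.4000, 1.0000, -0.8000)

F = (1.4000, 1.0000, -0.8000)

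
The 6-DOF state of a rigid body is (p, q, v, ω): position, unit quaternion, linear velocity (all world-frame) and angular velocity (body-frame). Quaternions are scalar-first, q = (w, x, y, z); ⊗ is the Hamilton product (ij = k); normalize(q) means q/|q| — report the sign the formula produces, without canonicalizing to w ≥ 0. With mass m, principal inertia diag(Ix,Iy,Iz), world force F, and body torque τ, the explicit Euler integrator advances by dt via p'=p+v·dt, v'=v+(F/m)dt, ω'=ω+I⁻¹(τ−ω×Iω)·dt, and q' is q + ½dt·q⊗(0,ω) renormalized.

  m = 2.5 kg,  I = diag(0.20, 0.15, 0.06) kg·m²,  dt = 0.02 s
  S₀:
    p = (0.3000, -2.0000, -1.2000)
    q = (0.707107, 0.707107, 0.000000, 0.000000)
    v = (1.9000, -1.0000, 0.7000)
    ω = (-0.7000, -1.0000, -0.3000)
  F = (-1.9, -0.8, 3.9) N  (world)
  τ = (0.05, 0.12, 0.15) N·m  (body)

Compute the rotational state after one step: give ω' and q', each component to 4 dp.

precession coupling ω×(Iω) = (-0.0270, 0.0294, -0.0350)
(τ − ω×Iω)/I = (0.3850, 0.6040, 3.0833)
ω + α·dt = (-0.6923, -0.9879, -0.2383)
Hamilton product q⊗(0,ω) = (0.4949749, -0.4949749, -0.4949749, -0.9192391)
q' = normalize(q + ½dt·q⊗(0,ω)) = (0.7120, 0.7021, -0.0049, -0.0092)

ω' = (-0.6923, -0.9879, -0.2383)
q' = (0.7120, 0.7021, -0.0049, -0.0092)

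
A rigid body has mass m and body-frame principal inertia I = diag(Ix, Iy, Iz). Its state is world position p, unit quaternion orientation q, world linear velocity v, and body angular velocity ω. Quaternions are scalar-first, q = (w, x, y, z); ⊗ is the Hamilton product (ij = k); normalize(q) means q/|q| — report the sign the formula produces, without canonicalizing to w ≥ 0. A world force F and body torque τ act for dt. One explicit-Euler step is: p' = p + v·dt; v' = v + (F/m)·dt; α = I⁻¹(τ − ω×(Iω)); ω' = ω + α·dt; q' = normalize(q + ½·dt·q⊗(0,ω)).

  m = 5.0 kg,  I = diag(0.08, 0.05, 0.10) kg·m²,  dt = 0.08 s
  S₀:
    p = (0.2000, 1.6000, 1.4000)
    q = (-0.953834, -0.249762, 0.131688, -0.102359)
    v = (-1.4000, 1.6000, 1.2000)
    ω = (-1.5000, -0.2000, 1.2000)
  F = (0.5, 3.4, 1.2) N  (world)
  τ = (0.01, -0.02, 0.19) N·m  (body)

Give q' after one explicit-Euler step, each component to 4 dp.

q⊗(0,ω) = (-0.2254746, 1.5683048, 0.6440197, -0.8971164)
updated quaternion q' = (-0.9600, -0.1865, 0.1570, -0.1378)

q' = (-0.9600, -0.1865, 0.1570, -0.1378)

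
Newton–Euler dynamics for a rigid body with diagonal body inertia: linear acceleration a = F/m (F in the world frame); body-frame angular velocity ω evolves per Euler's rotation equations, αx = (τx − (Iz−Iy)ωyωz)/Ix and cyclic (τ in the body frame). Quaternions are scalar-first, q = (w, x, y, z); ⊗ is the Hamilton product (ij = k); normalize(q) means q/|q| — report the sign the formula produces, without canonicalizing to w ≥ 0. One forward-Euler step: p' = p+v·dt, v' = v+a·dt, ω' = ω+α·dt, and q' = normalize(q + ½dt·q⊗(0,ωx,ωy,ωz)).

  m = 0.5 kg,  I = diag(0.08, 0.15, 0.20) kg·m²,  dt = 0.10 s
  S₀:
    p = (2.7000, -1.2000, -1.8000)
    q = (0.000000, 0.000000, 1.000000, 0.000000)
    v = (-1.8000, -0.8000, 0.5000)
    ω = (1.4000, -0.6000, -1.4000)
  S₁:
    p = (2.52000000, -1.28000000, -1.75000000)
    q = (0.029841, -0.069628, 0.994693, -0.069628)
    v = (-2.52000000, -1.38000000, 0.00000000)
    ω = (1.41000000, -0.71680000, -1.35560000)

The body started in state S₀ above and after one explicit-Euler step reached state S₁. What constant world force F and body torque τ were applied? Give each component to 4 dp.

rate change Δω = (0.01000000, -0.11680000, 0.04440000)
applied torque τ = (0.0500, 0.0600, 0.0300)
v₁ − v₀ = (-0.72000000, -0.58000000, -0.50000000)
F = m·Δv/dt = (-3.6000, -2.9000, -2.5000)

F = (-3.6000, -2.9000, -2.5000)
τ = (0.0500, 0.0600, 0.0300)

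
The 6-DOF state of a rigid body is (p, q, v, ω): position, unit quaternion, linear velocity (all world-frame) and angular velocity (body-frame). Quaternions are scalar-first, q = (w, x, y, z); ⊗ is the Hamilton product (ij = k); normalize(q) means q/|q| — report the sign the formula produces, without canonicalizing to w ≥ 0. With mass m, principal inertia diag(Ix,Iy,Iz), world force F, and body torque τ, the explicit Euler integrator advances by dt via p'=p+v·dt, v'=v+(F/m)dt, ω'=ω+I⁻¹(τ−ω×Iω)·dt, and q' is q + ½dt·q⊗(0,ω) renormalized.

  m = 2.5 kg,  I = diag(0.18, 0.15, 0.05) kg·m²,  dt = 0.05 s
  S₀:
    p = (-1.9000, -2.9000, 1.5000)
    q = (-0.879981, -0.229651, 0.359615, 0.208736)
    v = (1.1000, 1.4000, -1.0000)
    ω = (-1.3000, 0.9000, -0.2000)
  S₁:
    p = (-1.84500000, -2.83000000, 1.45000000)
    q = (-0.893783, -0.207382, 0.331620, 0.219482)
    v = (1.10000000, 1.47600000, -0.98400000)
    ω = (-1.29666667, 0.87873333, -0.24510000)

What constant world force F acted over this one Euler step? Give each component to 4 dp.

F = (0.0000, 3.8000, 0.8000)

velocity change Δv = (0.00000000, 0.07600000, 0.01600000)
applied force F = (0.0000, 3.8000, 0.8000)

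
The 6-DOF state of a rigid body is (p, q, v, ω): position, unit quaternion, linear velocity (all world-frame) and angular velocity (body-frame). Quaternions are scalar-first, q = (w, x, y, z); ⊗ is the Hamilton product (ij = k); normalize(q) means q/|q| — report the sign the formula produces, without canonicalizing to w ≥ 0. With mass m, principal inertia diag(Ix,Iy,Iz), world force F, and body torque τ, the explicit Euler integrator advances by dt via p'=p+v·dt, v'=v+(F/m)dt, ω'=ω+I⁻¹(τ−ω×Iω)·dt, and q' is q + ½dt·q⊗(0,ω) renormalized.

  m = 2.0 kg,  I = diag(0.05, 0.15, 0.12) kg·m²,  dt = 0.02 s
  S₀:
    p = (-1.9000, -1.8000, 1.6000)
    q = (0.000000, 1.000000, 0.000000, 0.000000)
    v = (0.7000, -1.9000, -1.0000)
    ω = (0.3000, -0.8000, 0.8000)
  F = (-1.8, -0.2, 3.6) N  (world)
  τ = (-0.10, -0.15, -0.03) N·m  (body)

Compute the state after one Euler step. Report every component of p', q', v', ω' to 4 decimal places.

precession coupling ω×(Iω) = (0.0192, -0.0168, -0.0240)
angular accel α = (-2.3840, -0.8880, -0.0500)
ω + α·dt = (0.2523, -0.8178, 0.7990)
Hamilton product q⊗(0,ω) = (-0.3000000, 0.0000000, -0.8000000, -0.8000000)
q' = normalize(q + ½dt·q⊗(0,ω)) = (-0.0030, 0.9999, -0.0080, -0.0080)
p + v·dt = (-1.8860, -1.8380, 1.5800)
v + (F/m)dt = (0.6820, -1.9020, -0.9640)

p' = (-1.8860, -1.8380, 1.5800)
q' = (-0.0030, 0.9999, -0.0080, -0.0080)
v' = (0.6820, -1.9020, -0.9640)
ω' = (0.2523, -0.8178, 0.7990)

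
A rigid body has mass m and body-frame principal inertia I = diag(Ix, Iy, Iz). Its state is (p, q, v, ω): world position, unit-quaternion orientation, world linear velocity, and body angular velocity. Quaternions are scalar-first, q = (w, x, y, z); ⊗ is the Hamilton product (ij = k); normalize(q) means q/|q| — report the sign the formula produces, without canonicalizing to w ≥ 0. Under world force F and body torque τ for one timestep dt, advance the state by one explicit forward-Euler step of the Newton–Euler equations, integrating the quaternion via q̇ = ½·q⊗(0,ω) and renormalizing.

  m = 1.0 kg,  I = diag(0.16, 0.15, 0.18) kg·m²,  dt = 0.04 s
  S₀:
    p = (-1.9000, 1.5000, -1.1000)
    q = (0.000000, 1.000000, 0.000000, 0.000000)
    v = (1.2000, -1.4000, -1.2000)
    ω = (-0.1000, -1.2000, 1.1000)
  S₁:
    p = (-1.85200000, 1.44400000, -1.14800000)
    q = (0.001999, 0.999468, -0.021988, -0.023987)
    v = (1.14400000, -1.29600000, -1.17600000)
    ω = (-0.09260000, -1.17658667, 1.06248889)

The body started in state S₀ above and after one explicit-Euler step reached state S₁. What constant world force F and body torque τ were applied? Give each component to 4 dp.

v₁ − v₀ = (-0.05600000, 0.10400000, 0.02400000)
m·(v₁−v₀)/dt = (-1.4000, 2.6000, 0.6000)
rate change Δω = (0.00740000, 0.02341333, -0.03751111)
ω₀×(Iω₀) = (-0.0396, 0.0022, -0.0012)
τ = I·(Δω/dt) + ω₀×(Iω₀) = (-0.0100, 0.0900, -0.1700)

F = (-1.4000, 2.6000, 0.6000)
τ = (-0.0100, 0.0900, -0.1700)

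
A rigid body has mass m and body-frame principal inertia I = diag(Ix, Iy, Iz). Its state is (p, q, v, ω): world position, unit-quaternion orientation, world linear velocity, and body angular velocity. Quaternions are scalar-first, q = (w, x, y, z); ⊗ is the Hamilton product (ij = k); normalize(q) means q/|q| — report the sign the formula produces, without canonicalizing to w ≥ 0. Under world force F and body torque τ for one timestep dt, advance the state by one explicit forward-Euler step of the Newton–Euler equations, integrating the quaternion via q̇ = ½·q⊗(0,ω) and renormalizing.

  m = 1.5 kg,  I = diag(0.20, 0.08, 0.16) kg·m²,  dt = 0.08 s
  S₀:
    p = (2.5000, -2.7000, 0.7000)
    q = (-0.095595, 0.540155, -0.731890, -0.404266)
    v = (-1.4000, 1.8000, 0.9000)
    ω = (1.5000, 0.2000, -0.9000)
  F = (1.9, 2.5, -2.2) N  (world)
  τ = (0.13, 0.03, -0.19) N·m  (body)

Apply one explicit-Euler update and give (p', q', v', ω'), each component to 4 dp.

a = F/m = (1.2667, 1.6667, -1.4667)
new position p' = (2.3880, -2.5560, 0.7720)
new velocity v' = (-1.2987, 1.9333, 0.7827)
(τ − ω×Iω)/I = (0.7220, 1.0500, -0.9625)
new body rate ω' = (1.5578, 0.2840, -0.9770)
2q̇ = q⊗(0,ω) = (-1.0276939, 0.5961617, -0.1393785, 1.2919015)
updated quaternion q' = (-0.1364, 0.5626, -0.7356, -0.3517)

p' = (2.3880, -2.5560, 0.7720)
q' = (-0.1364, 0.5626, -0.7356, -0.3517)
v' = (-1.2987, 1.9333, 0.7827)
ω' = (1.5578, 0.2840, -0.9770)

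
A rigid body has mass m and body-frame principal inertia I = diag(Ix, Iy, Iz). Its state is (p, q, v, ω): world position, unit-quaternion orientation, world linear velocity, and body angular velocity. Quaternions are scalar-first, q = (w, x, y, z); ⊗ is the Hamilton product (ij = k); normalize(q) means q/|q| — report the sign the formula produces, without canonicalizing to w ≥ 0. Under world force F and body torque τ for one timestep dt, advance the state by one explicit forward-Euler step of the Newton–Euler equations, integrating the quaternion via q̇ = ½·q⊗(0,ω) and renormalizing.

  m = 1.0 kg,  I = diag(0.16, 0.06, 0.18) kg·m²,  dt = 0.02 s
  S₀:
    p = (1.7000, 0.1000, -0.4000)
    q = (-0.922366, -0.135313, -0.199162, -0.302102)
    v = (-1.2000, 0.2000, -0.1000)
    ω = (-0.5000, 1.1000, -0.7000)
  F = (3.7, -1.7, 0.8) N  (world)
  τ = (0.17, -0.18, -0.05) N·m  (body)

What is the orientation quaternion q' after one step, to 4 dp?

q⊗(0,ω) = (-0.0600497, 0.9329086, -0.9582707, 0.3972309)
q' = normalize(q + ½dt·q⊗(0,ω)) = (-0.9229, -0.1260, -0.2087, -0.2981)

q' = (-0.9229, -0.1260, -0.2087, -0.2981)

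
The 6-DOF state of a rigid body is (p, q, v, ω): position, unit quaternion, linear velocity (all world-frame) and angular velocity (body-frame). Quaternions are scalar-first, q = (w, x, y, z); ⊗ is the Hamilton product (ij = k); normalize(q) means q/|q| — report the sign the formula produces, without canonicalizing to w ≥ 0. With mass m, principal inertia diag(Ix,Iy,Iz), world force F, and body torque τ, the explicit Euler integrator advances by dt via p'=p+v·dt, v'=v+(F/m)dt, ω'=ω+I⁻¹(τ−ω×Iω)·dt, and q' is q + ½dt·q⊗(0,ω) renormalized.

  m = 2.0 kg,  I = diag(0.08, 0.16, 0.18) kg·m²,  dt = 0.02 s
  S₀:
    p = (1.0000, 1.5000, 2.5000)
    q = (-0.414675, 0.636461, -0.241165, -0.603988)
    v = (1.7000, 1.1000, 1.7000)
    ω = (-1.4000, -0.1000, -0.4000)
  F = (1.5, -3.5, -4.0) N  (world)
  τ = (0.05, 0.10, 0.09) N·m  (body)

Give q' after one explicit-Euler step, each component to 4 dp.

Hamilton product q⊗(0,ω) = (0.6253337, 0.6166122, 1.1416351, -0.2354071)
updated quaternion q' = (-0.4084, 0.6426, -0.2297, -0.6063)

q' = (-0.4084, 0.6426, -0.2297, -0.6063)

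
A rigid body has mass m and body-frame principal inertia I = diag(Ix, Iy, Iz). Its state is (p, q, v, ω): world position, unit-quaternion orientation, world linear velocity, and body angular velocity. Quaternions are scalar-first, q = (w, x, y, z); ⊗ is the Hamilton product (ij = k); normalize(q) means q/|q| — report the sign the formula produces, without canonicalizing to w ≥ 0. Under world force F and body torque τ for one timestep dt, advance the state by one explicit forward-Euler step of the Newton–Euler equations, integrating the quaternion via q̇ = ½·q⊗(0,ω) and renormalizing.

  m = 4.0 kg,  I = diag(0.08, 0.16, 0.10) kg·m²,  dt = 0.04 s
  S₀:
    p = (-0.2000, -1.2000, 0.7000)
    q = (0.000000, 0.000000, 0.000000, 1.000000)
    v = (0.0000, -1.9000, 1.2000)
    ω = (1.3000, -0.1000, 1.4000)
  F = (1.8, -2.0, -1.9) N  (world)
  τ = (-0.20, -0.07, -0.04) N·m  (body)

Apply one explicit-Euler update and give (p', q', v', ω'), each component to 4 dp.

p' = (-0.2000, -1.2760, 0.7480)
q' = (-0.0280, 0.0020, 0.0260, 0.9993)
v' = (0.0180, -1.9200, 1.1810)
ω' = (1.1958, -0.1084, 1.3882)

linear accel F/m = (0.4500, -0.5000, -0.4750)
p + v·dt = (-0.2000, -1.2760, 0.7480)
v + (F/m)dt = (0.0180, -1.9200, 1.1810)
(τ − ω×Iω)/I = (-2.6050, -0.2100, -0.2960)
new body rate ω' = (1.1958, -0.1084, 1.3882)
q⊗(0,ω) = (-1.4000000, 0.1000000, 1.3000000, 0.0000000)
q + ½dt·q⊗(0,ω), renormalized = (-0.0280, 0.0020, 0.0260, 0.9993)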